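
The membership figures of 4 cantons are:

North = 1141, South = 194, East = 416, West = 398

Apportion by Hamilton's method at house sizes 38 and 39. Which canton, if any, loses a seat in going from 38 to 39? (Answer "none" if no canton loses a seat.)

South

At 38 seats: North 20, South 4, East 7, West 7.
At 39 seats: North 21, South 3, East 8, West 7.
South drops from 4 to 3.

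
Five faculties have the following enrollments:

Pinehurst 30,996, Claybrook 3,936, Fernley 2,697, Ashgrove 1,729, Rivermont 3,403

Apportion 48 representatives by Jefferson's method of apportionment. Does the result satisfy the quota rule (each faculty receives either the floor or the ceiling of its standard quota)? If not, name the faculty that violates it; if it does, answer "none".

Standard quotas: Pinehurst 34.794, Claybrook 4.418, Fernley 3.027, Ashgrove 1.941, Rivermont 3.820.
Jefferson allocation: Pinehurst 36, Claybrook 4, Fernley 3, Ashgrove 2, Rivermont 3.
Pinehurst has quota 34.794 (lower 34, upper 35) but receives 36 — outside the quota interval.

Pinehurst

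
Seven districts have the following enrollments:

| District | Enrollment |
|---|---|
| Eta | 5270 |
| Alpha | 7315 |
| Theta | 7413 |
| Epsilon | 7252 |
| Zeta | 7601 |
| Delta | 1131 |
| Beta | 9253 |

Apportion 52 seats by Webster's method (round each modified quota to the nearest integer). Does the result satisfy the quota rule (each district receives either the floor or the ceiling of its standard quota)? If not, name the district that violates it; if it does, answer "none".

Standard quotas: Eta 6.058, Alpha 8.409, Theta 8.522, Epsilon 8.337, Zeta 8.738, Delta 1.300, Beta 10.637.
Webster allocation: Eta 6, Alpha 8, Theta 9, Epsilon 8, Zeta 9, Delta 1, Beta 11.
Every allocation lies between the lower and upper quota.

none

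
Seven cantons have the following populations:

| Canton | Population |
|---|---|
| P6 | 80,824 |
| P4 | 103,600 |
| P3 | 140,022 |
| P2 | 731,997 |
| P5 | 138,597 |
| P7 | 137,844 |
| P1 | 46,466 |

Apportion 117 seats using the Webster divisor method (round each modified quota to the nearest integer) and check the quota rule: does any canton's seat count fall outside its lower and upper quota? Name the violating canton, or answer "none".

P2

Standard quotas: P6 6.856, P4 8.788, P3 11.877, P2 62.090, P5 11.756, P7 11.692, P1 3.941.
Webster allocation: P6 7, P4 9, P3 12, P2 61, P5 12, P7 12, P1 4.
P2 has quota 62.090 (lower 62, upper 63) but receives 61 — outside the quota interval.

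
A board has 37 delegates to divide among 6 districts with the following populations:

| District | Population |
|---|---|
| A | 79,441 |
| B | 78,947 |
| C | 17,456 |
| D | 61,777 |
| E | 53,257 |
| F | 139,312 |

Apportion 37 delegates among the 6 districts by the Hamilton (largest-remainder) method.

Total 430190; standard divisor 430190/37 ≈ 11626.757.
Standard quotas: A 6.8326, B 6.7901, C 1.5014, D 5.3133, E 4.5806, F 11.9820.
Lower quotas: A 6, B 6, C 1, D 5, E 4, F 11 (sum 33, leaving 4 seats).
Remainders in descending order: F 0.9820, A 0.8326, B 0.7901, E 0.5806, C 0.5014, D 0.3133.
Largest remainders: F, A, B, E receive the extra seats.

A 7, B 7, C 1, D 5, E 5, F 12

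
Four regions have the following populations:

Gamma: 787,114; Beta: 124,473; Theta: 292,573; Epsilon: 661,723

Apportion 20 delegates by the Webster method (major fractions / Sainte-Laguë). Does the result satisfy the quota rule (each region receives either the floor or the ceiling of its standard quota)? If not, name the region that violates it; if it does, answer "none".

Standard quotas: Gamma 8.437, Beta 1.334, Theta 3.136, Epsilon 7.093.
Webster allocation: Gamma 9, Beta 1, Theta 3, Epsilon 7.
Every allocation lies between the lower and upper quota.

none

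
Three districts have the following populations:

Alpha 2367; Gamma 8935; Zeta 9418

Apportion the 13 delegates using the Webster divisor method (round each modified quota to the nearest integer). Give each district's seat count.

Standard divisor 20720/13 ≈ 1593.846; standard quotas: Alpha 1.485, Gamma 5.606, Zeta 5.909.
Rounding to the nearest integer gives Alpha 1, Gamma 6, Zeta 6 — total 13, matching the house size, so no adjustment is needed.

Alpha=1, Gamma=6, Zeta=6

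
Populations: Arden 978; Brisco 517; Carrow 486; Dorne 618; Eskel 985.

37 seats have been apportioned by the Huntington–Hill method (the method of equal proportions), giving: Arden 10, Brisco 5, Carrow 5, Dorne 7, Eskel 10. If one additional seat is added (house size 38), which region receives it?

Brisco

Priority for the next seat is population ÷ (√(s·(s+1))).
Priorities: Arden 93.249, Brisco 94.391, Carrow 88.731, Dorne 82.584, Eskel 93.916.
Highest priority: Brisco.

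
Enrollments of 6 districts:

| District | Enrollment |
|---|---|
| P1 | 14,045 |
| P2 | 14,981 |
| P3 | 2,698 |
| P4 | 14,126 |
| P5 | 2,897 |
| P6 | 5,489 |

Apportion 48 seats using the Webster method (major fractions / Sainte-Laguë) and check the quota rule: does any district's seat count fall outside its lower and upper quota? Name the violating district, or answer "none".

Standard quotas: P1 12.430, P2 13.258, P3 2.388, P4 12.502, P5 2.564, P6 4.858.
Webster allocation: P1 12, P2 13, P3 2, P4 13, P5 3, P6 5.
Every allocation lies between the lower and upper quota.

none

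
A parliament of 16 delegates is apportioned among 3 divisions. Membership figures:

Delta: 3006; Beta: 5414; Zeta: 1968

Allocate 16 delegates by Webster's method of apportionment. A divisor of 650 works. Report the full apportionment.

Delta 5, Beta 8, Zeta 3

With modified divisor 650: modified quotas Delta 4.625, Beta 8.329, Zeta 3.028.
Rounding to the nearest integer: Delta 5, Beta 8, Zeta 3 (total 16).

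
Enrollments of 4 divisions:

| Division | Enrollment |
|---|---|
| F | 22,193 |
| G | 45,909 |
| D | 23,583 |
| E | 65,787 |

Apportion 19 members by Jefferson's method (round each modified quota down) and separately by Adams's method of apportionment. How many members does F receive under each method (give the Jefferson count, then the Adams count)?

2 and 3

Jefferson: F 2, G 6, D 3, E 8.
Adams: F 3, G 5, D 3, E 8.
F gets 2 under Jefferson and 3 under Adams.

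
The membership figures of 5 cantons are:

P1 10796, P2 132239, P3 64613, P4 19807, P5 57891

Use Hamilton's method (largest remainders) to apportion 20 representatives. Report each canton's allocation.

P1=1; P2=9; P3=5; P4=1; P5=4

Total 285346; standard divisor 285346/20 ≈ 14267.3.
Standard quotas: P1 0.7567, P2 9.2687, P3 4.5287, P4 1.3883, P5 4.0576.
Lower quotas: P1 0, P2 9, P3 4, P4 1, P5 4 (sum 18, leaving 2 seats).
Remainders in descending order: P1 0.7567, P3 0.5287, P4 0.3883, P2 0.2687, P5 0.0576.
Largest remainders: P1, P3 receive the extra seats.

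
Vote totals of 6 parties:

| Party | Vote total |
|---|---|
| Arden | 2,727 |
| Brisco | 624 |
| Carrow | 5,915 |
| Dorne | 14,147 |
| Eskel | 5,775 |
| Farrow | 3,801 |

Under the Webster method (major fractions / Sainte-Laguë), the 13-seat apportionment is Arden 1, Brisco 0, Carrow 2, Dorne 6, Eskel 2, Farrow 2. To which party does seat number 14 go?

Carrow

Priority for the next seat is population ÷ (current seats + 0.5).
Priorities: Arden 1818.000, Brisco 1248.000, Carrow 2366.000, Dorne 2176.462, Eskel 2310.000, Farrow 1520.400.
Highest priority: Carrow.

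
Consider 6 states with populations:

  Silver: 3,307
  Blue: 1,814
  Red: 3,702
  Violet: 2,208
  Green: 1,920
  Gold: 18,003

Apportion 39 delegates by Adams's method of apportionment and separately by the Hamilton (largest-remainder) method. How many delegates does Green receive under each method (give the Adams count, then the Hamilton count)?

Adams: Silver 4, Blue 3, Red 5, Violet 3, Green 3, Gold 21.
Hamilton: Silver 4, Blue 2, Red 5, Violet 3, Green 2, Gold 23.
Green gets 3 under Adams and 2 under Hamilton.

3 and 2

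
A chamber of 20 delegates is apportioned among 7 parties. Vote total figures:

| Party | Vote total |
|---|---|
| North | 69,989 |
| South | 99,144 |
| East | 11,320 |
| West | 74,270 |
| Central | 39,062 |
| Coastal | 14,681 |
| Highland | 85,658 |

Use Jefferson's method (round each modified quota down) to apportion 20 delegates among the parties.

North=4, South=5, East=0, West=4, Central=2, Coastal=0, Highland=5

Standard divisor 394124/20 ≈ 19706.2; standard quotas: North 3.552, South 5.031, East 0.574, West 3.769, Central 1.982, Coastal 0.745, Highland 4.347.
Rounding down gives 3, 5, 0, 3, 1, 0, 4 = 16 seats, so the divisor must be adjusted.
With modified divisor 16800: modified quotas North 4.166, South 5.901, East 0.674, West 4.421, Central 2.325, Coastal 0.874, Highland 5.099.
Rounding down: North 4, South 5, East 0, West 4, Central 2, Coastal 0, Highland 5 (total 20).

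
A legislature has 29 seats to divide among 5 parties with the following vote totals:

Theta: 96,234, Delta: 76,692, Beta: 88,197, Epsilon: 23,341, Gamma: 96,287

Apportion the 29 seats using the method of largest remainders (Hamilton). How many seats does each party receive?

Standard divisor: 380751 ÷ 29 ≈ 13129.345.
Standard quotas: Theta 7.3297, Delta 5.8413, Beta 6.7175, Epsilon 1.7778, Gamma 7.3337.
Lower quotas: Theta 7, Delta 5, Beta 6, Epsilon 1, Gamma 7 (sum 26, leaving 3 seats).
Remainders in descending order: Delta 0.8413, Epsilon 0.7778, Beta 0.7175, Gamma 0.3337, Theta 0.3297.
The surplus seats go to Delta, Epsilon, Beta.

Theta=7; Delta=6; Beta=7; Epsilon=2; Gamma=7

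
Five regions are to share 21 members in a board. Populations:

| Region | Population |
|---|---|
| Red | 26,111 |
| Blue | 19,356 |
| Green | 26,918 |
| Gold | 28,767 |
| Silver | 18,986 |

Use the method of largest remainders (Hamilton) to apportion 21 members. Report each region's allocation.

Red 5, Blue 3, Green 5, Gold 5, Silver 3

The standard divisor is 120138/21 ≈ 5720.857.
Standard quotas: Red 4.5642, Blue 3.3834, Green 4.7052, Gold 5.0284, Silver 3.3187.
Lower quotas: Red 4, Blue 3, Green 4, Gold 5, Silver 3 (sum 19, leaving 2 seats).
Remainders in descending order: Green 0.7052, Red 0.5642, Blue 0.3834, Silver 0.3187, Gold 0.0284.
Largest remainders: Green, Red receive the extra seats.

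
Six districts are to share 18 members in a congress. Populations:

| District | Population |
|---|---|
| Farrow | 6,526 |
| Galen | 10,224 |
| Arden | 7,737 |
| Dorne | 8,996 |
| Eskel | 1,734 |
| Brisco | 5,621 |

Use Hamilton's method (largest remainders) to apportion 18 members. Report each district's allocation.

Farrow 3, Galen 5, Arden 3, Dorne 4, Eskel 1, Brisco 2

Total 40838; standard divisor 40838/18 ≈ 2268.778.
Standard quotas: Farrow 2.8764, Galen 4.5064, Arden 3.4102, Dorne 3.9651, Eskel 0.7643, Brisco 2.4775.
Lower quotas: Farrow 2, Galen 4, Arden 3, Dorne 3, Eskel 0, Brisco 2 (sum 14, leaving 4 seats).
Remainders in descending order: Dorne 0.9651, Farrow 0.8764, Eskel 0.7643, Galen 0.5064, Brisco 0.4775, Arden 0.4102.
Largest remainders: Dorne, Farrow, Eskel, Galen receive the extra seats.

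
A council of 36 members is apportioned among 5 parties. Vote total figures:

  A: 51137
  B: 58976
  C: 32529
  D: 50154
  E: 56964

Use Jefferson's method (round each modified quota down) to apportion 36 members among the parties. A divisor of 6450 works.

With modified divisor 6450: modified quotas A 7.928, B 9.144, C 5.043, D 7.776, E 8.832.
Rounding down: A 7, B 9, C 5, D 7, E 8 (total 36).

A 7, B 9, C 5, D 7, E 8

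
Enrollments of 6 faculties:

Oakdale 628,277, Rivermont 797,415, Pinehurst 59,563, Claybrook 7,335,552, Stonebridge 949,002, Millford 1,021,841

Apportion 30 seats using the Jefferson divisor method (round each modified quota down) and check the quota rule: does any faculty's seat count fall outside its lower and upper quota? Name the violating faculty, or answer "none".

Claybrook

Standard quotas: Oakdale 1.747, Rivermont 2.217, Pinehurst 0.166, Claybrook 20.392, Stonebridge 2.638, Millford 2.841.
Jefferson allocation: Oakdale 1, Rivermont 2, Pinehurst 0, Claybrook 22, Stonebridge 2, Millford 3.
Claybrook has quota 20.392 (lower 20, upper 21) but receives 22 — outside the quota interval.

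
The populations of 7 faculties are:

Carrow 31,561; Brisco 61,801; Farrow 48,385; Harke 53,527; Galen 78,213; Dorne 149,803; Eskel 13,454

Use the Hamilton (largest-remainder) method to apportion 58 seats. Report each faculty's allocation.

Carrow: 4, Brisco: 8, Farrow: 7, Harke: 7, Galen: 10, Dorne: 20, Eskel: 2

Total 436744; standard divisor 436744/58 ≈ 7530.069.
Standard quotas: Carrow 4.1913, Brisco 8.2072, Farrow 6.4256, Harke 7.1084, Galen 10.3868, Dorne 19.8940, Eskel 1.7867.
Lower quotas: Carrow 4, Brisco 8, Farrow 6, Harke 7, Galen 10, Dorne 19, Eskel 1 (sum 55, leaving 3 seats).
Remainders in descending order: Dorne 0.8940, Eskel 0.7867, Farrow 0.4256, Galen 0.3868, Brisco 0.2072, Carrow 0.1913, Harke 0.1084.
Largest remainders: Dorne, Eskel, Farrow receive the extra seats.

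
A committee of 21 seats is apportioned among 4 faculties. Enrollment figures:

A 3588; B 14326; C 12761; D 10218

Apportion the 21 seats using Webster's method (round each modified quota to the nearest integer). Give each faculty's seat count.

A 2; B 7; C 7; D 5

Standard divisor 40893/21 ≈ 1947.286; standard quotas: A 1.843, B 7.357, C 6.553, D 5.247.
Rounding to the nearest integer gives A 2, B 7, C 7, D 5 — total 21, matching the house size, so no adjustment is needed.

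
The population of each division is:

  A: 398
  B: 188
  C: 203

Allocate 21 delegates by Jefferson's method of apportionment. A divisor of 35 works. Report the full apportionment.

With modified divisor 35: modified quotas A 11.371, B 5.371, C 5.800.
Rounding down: A 11, B 5, C 5 (total 21).

A 11, B 5, C 5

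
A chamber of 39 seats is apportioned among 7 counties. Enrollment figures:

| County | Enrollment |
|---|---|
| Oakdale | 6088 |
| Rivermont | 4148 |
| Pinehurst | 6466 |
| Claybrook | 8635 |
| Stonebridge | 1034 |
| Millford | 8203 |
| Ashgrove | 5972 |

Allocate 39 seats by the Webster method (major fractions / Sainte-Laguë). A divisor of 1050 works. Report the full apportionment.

Oakdale=6; Rivermont=4; Pinehurst=6; Claybrook=8; Stonebridge=1; Millford=8; Ashgrove=6

With modified divisor 1050: modified quotas Oakdale 5.798, Rivermont 3.950, Pinehurst 6.158, Claybrook 8.224, Stonebridge 0.985, Millford 7.812, Ashgrove 5.688.
Rounding to the nearest integer: Oakdale 6, Rivermont 4, Pinehurst 6, Claybrook 8, Stonebridge 1, Millford 8, Ashgrove 6 (total 39).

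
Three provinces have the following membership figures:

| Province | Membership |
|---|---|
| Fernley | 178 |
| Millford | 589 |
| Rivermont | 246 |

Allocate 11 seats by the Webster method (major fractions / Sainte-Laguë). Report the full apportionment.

Fernley 2, Millford 6, Rivermont 3

Standard divisor 1013/11 ≈ 92.091; standard quotas: Fernley 1.933, Millford 6.396, Rivermont 2.671.
Rounding to the nearest integer gives Fernley 2, Millford 6, Rivermont 3 — total 11, matching the house size, so no adjustment is needed.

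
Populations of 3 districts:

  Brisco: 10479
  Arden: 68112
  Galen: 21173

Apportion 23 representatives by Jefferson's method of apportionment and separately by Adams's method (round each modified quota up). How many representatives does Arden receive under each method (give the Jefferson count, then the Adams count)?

Jefferson: Brisco 2, Arden 16, Galen 5.
Adams: Brisco 3, Arden 15, Galen 5.
Arden gets 16 under Jefferson and 15 under Adams.

16 and 15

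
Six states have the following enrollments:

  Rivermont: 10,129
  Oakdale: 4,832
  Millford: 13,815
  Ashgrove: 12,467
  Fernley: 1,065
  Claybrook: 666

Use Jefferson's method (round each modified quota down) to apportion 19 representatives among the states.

Standard divisor 42974/19 ≈ 2261.789; standard quotas: Rivermont 4.478, Oakdale 2.136, Millford 6.108, Ashgrove 5.512, Fernley 0.471, Claybrook 0.294.
Rounding down gives 4, 2, 6, 5, 0, 0 = 17 seats, so the divisor must be adjusted.
With modified divisor 2000: modified quotas Rivermont 5.064, Oakdale 2.416, Millford 6.907, Ashgrove 6.234, Fernley 0.532, Claybrook 0.333.
Rounding down: Rivermont 5, Oakdale 2, Millford 6, Ashgrove 6, Fernley 0, Claybrook 0 (total 19).

Rivermont: 5; Oakdale: 2; Millford: 6; Ashgrove: 6; Fernley: 0; Claybrook: 0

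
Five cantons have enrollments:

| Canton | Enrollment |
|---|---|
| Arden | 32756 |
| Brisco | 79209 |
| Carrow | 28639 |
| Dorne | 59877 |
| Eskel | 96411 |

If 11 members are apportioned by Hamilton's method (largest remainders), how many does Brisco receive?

3

The standard divisor is 296892/11 ≈ 26990.182.
Standard quotas: Arden 1.2136, Brisco 2.9347, Carrow 1.0611, Dorne 2.2185, Eskel 3.5721.
Lower quotas: Arden 1, Brisco 2, Carrow 1, Dorne 2, Eskel 3 (sum 9, leaving 2 seats).
Remainders in descending order: Brisco 0.9347, Eskel 0.5721, Dorne 0.2185, Arden 0.2136, Carrow 0.0611.
The surplus seats go to Brisco, Eskel.
Brisco receives 3.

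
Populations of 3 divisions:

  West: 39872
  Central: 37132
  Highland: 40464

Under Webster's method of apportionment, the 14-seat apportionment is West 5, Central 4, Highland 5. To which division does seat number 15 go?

Central

Priority for the next seat is population ÷ (current seats + 0.5).
Priorities: West 7249.455, Central 8251.556, Highland 7357.091.
Highest priority: Central.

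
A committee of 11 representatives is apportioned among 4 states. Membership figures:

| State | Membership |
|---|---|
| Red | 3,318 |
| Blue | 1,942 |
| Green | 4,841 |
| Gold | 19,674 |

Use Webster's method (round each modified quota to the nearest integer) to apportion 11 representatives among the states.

Red 1, Blue 1, Green 2, Gold 7

Standard divisor 29775/11 ≈ 2706.818; standard quotas: Red 1.226, Blue 0.717, Green 1.788, Gold 7.268.
Rounding to the nearest integer gives Red 1, Blue 1, Green 2, Gold 7 — total 11, matching the house size, so no adjustment is needed.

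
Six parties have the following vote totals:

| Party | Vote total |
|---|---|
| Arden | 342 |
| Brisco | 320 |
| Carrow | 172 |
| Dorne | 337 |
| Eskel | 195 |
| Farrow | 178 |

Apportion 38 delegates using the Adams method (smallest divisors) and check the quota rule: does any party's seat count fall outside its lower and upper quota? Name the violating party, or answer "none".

Standard quotas: Arden 8.417, Brisco 7.876, Carrow 4.233, Dorne 8.294, Eskel 4.799, Farrow 4.381.
Adams allocation: Arden 8, Brisco 8, Carrow 4, Dorne 8, Eskel 5, Farrow 5.
Every allocation lies between the lower and upper quota.

none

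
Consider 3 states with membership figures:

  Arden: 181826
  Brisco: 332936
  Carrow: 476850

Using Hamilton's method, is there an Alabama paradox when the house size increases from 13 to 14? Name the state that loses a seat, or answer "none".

At 13 seats: Arden 3, Brisco 4, Carrow 6.
At 14 seats: Arden 2, Brisco 5, Carrow 7.
Arden drops from 3 to 2.

Arden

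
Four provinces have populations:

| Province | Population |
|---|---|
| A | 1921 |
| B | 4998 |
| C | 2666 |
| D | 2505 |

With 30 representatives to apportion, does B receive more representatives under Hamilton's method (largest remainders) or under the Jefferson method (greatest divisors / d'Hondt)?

Jefferson

Hamilton: A 5, B 12, C 7, D 6.
Jefferson: A 5, B 13, C 6, D 6.
B gets 12 under Hamilton and 13 under Jefferson.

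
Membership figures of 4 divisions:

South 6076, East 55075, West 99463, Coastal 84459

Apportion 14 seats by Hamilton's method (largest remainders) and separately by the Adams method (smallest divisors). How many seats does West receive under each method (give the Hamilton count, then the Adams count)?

6 and 5

Hamilton: South 0, East 3, West 6, Coastal 5.
Adams: South 1, East 3, West 5, Coastal 5.
West gets 6 under Hamilton and 5 under Adams.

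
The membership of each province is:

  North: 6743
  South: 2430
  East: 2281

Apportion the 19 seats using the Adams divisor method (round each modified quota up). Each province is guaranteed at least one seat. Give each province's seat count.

North: 11; South: 4; East: 4

Standard divisor 11454/19 ≈ 602.842; standard quotas: North 11.185, South 4.031, East 3.784.
Rounding up gives 12, 5, 4 = 21 seats, so the divisor must be adjusted.
With modified divisor 640: modified quotas North 10.536, South 3.797, East 3.564.
Rounding up: North 11, South 4, East 4 (total 19).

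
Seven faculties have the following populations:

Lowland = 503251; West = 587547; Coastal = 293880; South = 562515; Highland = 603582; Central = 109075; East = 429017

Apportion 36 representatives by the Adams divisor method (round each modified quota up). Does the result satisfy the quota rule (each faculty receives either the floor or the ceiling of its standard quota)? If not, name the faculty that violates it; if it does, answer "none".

none

Standard quotas: Lowland 5.865, West 6.848, Coastal 3.425, South 6.556, Highland 7.035, Central 1.271, East 5.000.
Adams allocation: Lowland 6, West 6, Coastal 4, South 6, Highland 7, Central 2, East 5.
Every allocation lies between the lower and upper quota.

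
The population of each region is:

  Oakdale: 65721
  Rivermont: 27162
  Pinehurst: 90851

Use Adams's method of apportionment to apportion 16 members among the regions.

Standard divisor 183734/16 ≈ 11483.375; standard quotas: Oakdale 5.723, Rivermont 2.365, Pinehurst 7.912.
Rounding up gives 6, 3, 8 = 17 seats, so the divisor must be adjusted.
With modified divisor 13060: modified quotas Oakdale 5.032, Rivermont 2.080, Pinehurst 6.956.
Rounding up: Oakdale 6, Rivermont 3, Pinehurst 7 (total 16).

Oakdale 6, Rivermont 3, Pinehurst 7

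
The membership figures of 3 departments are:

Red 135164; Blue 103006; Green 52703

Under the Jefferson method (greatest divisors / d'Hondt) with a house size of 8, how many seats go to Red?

4

Standard divisor 290873/8 ≈ 36359.125; standard quotas: Red 3.717, Blue 2.833, Green 1.450.
Rounding down gives 3, 2, 1 = 6 seats, so the divisor must be adjusted.
With modified divisor 30400: modified quotas Red 4.446, Blue 3.388, Green 1.734.
Rounding down: Red 4, Blue 3, Green 1 (total 8).
Red receives 4.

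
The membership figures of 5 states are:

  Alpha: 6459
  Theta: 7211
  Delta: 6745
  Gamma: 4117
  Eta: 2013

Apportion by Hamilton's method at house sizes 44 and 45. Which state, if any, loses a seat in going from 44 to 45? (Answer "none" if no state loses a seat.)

none

At 44 seats: Alpha 11, Theta 12, Delta 11, Gamma 7, Eta 3.
At 45 seats: Alpha 11, Theta 12, Delta 12, Gamma 7, Eta 3.
No state's allocation decreased.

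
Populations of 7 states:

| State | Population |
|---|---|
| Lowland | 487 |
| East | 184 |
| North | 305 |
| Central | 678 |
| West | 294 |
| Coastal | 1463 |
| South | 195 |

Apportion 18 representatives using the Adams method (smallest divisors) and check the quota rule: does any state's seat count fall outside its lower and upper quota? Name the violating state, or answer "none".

none

Standard quotas: Lowland 2.431, East 0.918, North 1.522, Central 3.384, West 1.468, Coastal 7.303, South 0.973.
Adams allocation: Lowland 2, East 1, North 2, Central 3, West 2, Coastal 7, South 1.
Every allocation lies between the lower and upper quota.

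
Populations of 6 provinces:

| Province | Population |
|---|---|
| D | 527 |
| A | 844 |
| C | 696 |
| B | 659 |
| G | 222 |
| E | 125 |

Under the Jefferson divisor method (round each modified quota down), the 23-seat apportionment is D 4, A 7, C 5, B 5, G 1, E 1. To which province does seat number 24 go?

Priority for the next seat is population ÷ (current seats + 1).
Priorities: D 105.400, A 105.500, C 116.000, B 109.833, G 111.000, E 62.500.
Highest priority: C.

C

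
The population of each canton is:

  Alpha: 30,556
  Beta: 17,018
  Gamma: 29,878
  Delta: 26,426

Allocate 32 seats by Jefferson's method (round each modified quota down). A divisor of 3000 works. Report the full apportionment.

With modified divisor 3000: modified quotas Alpha 10.185, Beta 5.673, Gamma 9.959, Delta 8.809.
Rounding down: Alpha 10, Beta 5, Gamma 9, Delta 8 (total 32).

Alpha: 10; Beta: 5; Gamma: 9; Delta: 8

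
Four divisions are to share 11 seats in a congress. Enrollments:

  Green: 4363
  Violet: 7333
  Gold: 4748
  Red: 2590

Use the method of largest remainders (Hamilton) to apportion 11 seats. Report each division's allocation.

Green=3, Violet=4, Gold=3, Red=1

Total 19034; standard divisor 19034/11 ≈ 1730.364.
Standard quotas: Green 2.5214, Violet 4.2378, Gold 2.7439, Red 1.4968.
Lower quotas: Green 2, Violet 4, Gold 2, Red 1 (sum 9, leaving 2 seats).
Remainders in descending order: Gold 0.7439, Green 0.5214, Red 0.4968, Violet 0.2378.
Largest remainders: Gold, Green receive the extra seats.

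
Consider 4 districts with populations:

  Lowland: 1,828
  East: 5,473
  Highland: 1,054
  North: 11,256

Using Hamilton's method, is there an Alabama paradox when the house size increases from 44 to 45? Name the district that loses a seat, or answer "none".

At 44 seats: Lowland 4, East 12, Highland 3, North 25.
At 45 seats: Lowland 4, East 13, Highland 2, North 26.
Highland drops from 3 to 2.

Highland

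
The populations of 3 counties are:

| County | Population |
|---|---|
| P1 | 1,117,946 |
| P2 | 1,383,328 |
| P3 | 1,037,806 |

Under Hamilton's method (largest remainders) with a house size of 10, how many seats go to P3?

The standard divisor is 3539080/10 = 353908.
Standard quotas: P1 3.1589, P2 3.9087, P3 2.9324.
Lower quotas: P1 3, P2 3, P3 2 (sum 8, leaving 2 seats).
Remainders in descending order: P3 0.9324, P2 0.9087, P1 0.1589.
The surplus seats go to P3, P2.
P3 receives 3.

3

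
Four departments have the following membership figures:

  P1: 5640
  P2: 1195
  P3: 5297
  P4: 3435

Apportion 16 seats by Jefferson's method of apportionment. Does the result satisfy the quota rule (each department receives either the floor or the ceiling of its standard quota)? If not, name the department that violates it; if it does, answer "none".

Standard quotas: P1 5.797, P2 1.228, P3 5.444, P4 3.531.
Jefferson allocation: P1 6, P2 1, P3 6, P4 3.
Every allocation lies between the lower and upper quota.

none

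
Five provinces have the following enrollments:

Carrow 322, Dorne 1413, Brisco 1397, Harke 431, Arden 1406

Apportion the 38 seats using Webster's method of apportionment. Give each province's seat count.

Carrow 2, Dorne 11, Brisco 11, Harke 3, Arden 11

Standard divisor 4969/38 ≈ 130.763; standard quotas: Carrow 2.462, Dorne 10.806, Brisco 10.683, Harke 3.296, Arden 10.752.
Rounding to the nearest integer gives Carrow 2, Dorne 11, Brisco 11, Harke 3, Arden 11 — total 38, matching the house size, so no adjustment is needed.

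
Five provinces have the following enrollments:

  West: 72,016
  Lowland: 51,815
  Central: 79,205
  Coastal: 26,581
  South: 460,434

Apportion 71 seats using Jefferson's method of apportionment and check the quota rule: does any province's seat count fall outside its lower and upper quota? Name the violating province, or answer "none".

Standard quotas: West 7.410, Lowland 5.331, Central 8.149, Coastal 2.735, South 47.374.
Jefferson allocation: West 7, Lowland 5, Central 8, Coastal 2, South 49.
South has quota 47.374 (lower 47, upper 48) but receives 49 — outside the quota interval.

South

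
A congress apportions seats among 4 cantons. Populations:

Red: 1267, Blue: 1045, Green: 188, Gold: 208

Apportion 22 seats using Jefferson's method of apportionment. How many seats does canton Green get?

Standard divisor 2708/22 ≈ 123.091; standard quotas: Red 10.293, Blue 8.490, Green 1.527, Gold 1.690.
Rounding down gives 10, 8, 1, 1 = 20 seats, so the divisor must be adjusted.
With modified divisor 110: modified quotas Red 11.518, Blue 9.500, Green 1.709, Gold 1.891.
Rounding down: Red 11, Blue 9, Green 1, Gold 1 (total 22).
Green receives 1.

1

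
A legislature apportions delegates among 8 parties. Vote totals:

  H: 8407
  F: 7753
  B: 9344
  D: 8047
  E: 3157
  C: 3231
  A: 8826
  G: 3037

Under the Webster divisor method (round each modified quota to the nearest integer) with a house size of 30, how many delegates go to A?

Standard divisor 51802/30 ≈ 1726.733; standard quotas: H 4.869, F 4.490, B 5.411, D 4.660, E 1.828, C 1.871, A 5.111, G 1.759.
Rounding to the nearest integer gives H 5, F 4, B 5, D 5, E 2, C 2, A 5, G 2 — total 30, matching the house size, so no adjustment is needed.
A receives 5.

5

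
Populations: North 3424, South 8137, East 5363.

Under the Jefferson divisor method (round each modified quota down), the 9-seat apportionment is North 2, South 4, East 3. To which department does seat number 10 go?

Priority for the next seat is population ÷ (current seats + 1).
Priorities: North 1141.333, South 1627.400, East 1340.750.
Highest priority: South.

South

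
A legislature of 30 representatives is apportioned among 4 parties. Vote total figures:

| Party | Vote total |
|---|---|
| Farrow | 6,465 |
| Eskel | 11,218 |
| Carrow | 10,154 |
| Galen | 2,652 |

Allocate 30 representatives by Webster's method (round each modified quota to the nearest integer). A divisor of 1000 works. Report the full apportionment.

Farrow 6; Eskel 11; Carrow 10; Galen 3

With modified divisor 1000: modified quotas Farrow 6.465, Eskel 11.218, Carrow 10.154, Galen 2.652.
Rounding to the nearest integer: Farrow 6, Eskel 11, Carrow 10, Galen 3 (total 30).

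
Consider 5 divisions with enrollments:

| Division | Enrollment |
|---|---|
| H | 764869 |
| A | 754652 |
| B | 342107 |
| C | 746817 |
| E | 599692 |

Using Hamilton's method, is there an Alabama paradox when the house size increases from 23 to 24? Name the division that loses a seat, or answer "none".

At 23 seats: H 6, A 5, B 3, C 5, E 4.
At 24 seats: H 6, A 6, B 2, C 6, E 4.
B drops from 3 to 2.

B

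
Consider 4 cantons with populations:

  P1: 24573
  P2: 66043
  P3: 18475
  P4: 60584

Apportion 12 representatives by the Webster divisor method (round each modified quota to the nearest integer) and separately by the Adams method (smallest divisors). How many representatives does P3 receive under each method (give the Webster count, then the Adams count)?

Webster: P1 2, P2 5, P3 1, P4 4.
Adams: P1 2, P2 4, P3 2, P4 4.
P3 gets 1 under Webster and 2 under Adams.

1 and 2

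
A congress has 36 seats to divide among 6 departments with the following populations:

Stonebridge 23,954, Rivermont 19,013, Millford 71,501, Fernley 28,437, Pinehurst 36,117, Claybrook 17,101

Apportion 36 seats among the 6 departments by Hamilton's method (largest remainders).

Stonebridge=4, Rivermont=4, Millford=13, Fernley=5, Pinehurst=7, Claybrook=3

The standard divisor is 196123/36 ≈ 5447.861.
Standard quotas: Stonebridge 4.3970, Rivermont 3.4900, Millford 13.1246, Fernley 5.2198, Pinehurst 6.6296, Claybrook 3.1390.
Lower quotas: Stonebridge 4, Rivermont 3, Millford 13, Fernley 5, Pinehurst 6, Claybrook 3 (sum 34, leaving 2 seats).
Remainders in descending order: Pinehurst 0.6296, Rivermont 0.4900, Stonebridge 0.3970, Fernley 0.2198, Claybrook 0.1390, Millford 0.1246.
Largest remainders: Pinehurst, Rivermont receive the extra seats.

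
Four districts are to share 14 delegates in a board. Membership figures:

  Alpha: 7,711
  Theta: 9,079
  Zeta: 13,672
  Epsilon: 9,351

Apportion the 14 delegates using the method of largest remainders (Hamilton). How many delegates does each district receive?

Total 39813; standard divisor 39813/14 ≈ 2843.786.
Standard quotas: Alpha 2.7115, Theta 3.1926, Zeta 4.8077, Epsilon 3.2882.
Lower quotas: Alpha 2, Theta 3, Zeta 4, Epsilon 3 (sum 12, leaving 2 seats).
Remainders in descending order: Zeta 0.8077, Alpha 0.7115, Epsilon 0.2882, Theta 0.1926.
Largest remainders: Zeta, Alpha receive the extra seats.

Alpha 3; Theta 3; Zeta 5; Epsilon 3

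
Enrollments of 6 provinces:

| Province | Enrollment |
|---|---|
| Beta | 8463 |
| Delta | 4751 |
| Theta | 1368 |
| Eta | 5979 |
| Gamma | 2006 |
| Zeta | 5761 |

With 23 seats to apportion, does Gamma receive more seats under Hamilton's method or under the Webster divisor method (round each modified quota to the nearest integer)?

Webster

Hamilton: Beta 7, Delta 4, Theta 1, Eta 5, Gamma 1, Zeta 5.
Webster: Beta 7, Delta 4, Theta 1, Eta 5, Gamma 2, Zeta 4.
Gamma gets 1 under Hamilton and 2 under Webster.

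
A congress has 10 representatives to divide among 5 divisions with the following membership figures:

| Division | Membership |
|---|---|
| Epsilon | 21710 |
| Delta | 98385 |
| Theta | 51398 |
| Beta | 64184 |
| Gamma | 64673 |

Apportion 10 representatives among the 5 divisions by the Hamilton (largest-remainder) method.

Standard divisor: 300350 ÷ 10 = 30035.
Standard quotas: Epsilon 0.7228, Delta 3.2757, Theta 1.7113, Beta 2.1370, Gamma 2.1533.
Lower quotas: Epsilon 0, Delta 3, Theta 1, Beta 2, Gamma 2 (sum 8, leaving 2 seats).
Remainders in descending order: Epsilon 0.7228, Theta 0.7113, Delta 0.2757, Gamma 0.1533, Beta 0.1370.
Largest remainders: Epsilon, Theta receive the extra seats.

Epsilon 1, Delta 3, Theta 2, Beta 2, Gamma 2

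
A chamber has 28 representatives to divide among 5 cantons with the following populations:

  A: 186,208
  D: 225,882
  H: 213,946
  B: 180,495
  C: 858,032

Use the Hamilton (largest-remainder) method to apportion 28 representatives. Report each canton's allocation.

A 3, D 4, H 4, B 3, C 14

The standard divisor is 1664563/28 ≈ 59448.679.
Standard quotas: A 3.1322, D 3.7996, H 3.5988, B 3.0361, C 14.4332.
Lower quotas: A 3, D 3, H 3, B 3, C 14 (sum 26, leaving 2 seats).
Remainders in descending order: D 0.7996, H 0.5988, C 0.4332, A 0.1322, B 0.0361.
The surplus seats go to D, H.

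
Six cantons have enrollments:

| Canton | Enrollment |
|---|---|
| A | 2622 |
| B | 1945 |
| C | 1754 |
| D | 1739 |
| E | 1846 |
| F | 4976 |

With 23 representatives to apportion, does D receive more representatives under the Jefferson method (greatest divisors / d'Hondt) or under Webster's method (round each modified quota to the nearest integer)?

Webster

Jefferson: A 4, B 3, C 3, D 2, E 3, F 8.
Webster: A 4, B 3, C 3, D 3, E 3, F 7.
D gets 2 under Jefferson and 3 under Webster.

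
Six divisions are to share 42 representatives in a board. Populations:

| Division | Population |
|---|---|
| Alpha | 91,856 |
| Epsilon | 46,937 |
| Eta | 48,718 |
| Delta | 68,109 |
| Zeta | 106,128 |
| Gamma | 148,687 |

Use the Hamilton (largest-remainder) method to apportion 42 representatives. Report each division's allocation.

Total 510435; standard divisor 510435/42 ≈ 12153.214.
Standard quotas: Alpha 7.5582, Epsilon 3.8621, Eta 4.0087, Delta 5.6042, Zeta 8.7325, Gamma 12.2344.
Lower quotas: Alpha 7, Epsilon 3, Eta 4, Delta 5, Zeta 8, Gamma 12 (sum 39, leaving 3 seats).
Remainders in descending order: Epsilon 0.8621, Zeta 0.7325, Delta 0.6042, Alpha 0.5582, Gamma 0.2344, Eta 0.0087.
Largest remainders: Epsilon, Zeta, Delta receive the extra seats.

Alpha 7, Epsilon 4, Eta 4, Delta 6, Zeta 9, Gamma 12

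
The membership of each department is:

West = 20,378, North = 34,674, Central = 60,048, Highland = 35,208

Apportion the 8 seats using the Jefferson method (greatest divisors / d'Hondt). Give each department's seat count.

Standard divisor 150308/8 ≈ 18788.5; standard quotas: West 1.085, North 1.845, Central 3.196, Highland 1.874.
Rounding down gives 1, 1, 3, 1 = 6 seats, so the divisor must be adjusted.
With modified divisor 16200: modified quotas West 1.258, North 2.140, Central 3.707, Highland 2.173.
Rounding down: West 1, North 2, Central 3, Highland 2 (total 8).

West: 1, North: 2, Central: 3, Highland: 2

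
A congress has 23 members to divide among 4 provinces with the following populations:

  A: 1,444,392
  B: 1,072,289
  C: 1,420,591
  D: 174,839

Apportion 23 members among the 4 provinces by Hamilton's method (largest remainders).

A: 8, B: 6, C: 8, D: 1

The standard divisor is 4112111/23 ≈ 178787.435.
Standard quotas: A 8.0788, B 5.9976, C 7.9457, D 0.9779.
Lower quotas: A 8, B 5, C 7, D 0 (sum 20, leaving 3 seats).
Remainders in descending order: B 0.9976, D 0.9779, C 0.9457, A 0.0788.
The surplus seats go to B, D, C.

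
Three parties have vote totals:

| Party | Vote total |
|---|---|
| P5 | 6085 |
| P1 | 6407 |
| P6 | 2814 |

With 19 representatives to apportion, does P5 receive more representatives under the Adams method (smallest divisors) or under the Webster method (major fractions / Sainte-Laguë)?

Adams: P5 7, P1 8, P6 4.
Webster: P5 8, P1 8, P6 3.
P5 gets 7 under Adams and 8 under Webster.

Webster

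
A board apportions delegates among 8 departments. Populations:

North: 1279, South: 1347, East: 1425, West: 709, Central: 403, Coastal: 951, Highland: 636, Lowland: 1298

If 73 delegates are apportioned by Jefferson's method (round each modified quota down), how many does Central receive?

Standard divisor 8048/73 ≈ 110.247; standard quotas: North 11.601, South 12.218, East 12.926, West 6.431, Central 3.655, Coastal 8.626, Highland 5.769, Lowland 11.774.
Rounding down gives 11, 12, 12, 6, 3, 8, 5, 11 = 68 seats, so the divisor must be adjusted.
With modified divisor 105: modified quotas North 12.181, South 12.829, East 13.571, West 6.752, Central 3.838, Coastal 9.057, Highland 6.057, Lowland 12.362.
Rounding down: North 12, South 12, East 13, West 6, Central 3, Coastal 9, Highland 6, Lowland 12 (total 73).
Central receives 3.

3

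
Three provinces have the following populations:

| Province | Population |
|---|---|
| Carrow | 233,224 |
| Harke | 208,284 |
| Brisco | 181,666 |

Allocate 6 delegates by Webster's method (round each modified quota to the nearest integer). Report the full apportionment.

Carrow: 2, Harke: 2, Brisco: 2

Standard divisor 623174/6 ≈ 103862.333; standard quotas: Carrow 2.246, Harke 2.005, Brisco 1.749.
Rounding to the nearest integer gives Carrow 2, Harke 2, Brisco 2 — total 6, matching the house size, so no adjustment is needed.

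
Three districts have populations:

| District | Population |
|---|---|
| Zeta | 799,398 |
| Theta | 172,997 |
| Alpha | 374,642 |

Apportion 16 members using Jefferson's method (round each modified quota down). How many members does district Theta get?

Standard divisor 1347037/16 ≈ 84189.812; standard quotas: Zeta 9.495, Theta 2.055, Alpha 4.450.
Rounding down gives 9, 2, 4 = 15 seats, so the divisor must be adjusted.
With modified divisor 77400: modified quotas Zeta 10.328, Theta 2.235, Alpha 4.840.
Rounding down: Zeta 10, Theta 2, Alpha 4 (total 16).
Theta receives 2.

2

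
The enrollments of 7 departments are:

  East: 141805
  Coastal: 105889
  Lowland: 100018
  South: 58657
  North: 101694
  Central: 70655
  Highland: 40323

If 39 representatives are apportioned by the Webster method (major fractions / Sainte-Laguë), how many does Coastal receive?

Standard divisor 619041/39 ≈ 15872.846; standard quotas: East 8.934, Coastal 6.671, Lowland 6.301, South 3.695, North 6.407, Central 4.451, Highland 2.540.
Rounding to the nearest integer gives East 9, Coastal 7, Lowland 6, South 4, North 6, Central 4, Highland 3 — total 39, matching the house size, so no adjustment is needed.
Coastal receives 7.

7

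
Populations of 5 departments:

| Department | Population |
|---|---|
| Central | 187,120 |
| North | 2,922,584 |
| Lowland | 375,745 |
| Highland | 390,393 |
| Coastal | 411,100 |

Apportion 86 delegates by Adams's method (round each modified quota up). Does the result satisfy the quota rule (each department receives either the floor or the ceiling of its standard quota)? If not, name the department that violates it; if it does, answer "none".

North

Standard quotas: Central 3.754, North 58.630, Lowland 7.538, Highland 7.832, Coastal 8.247.
Adams allocation: Central 4, North 57, Lowland 8, Highland 8, Coastal 9.
North has quota 58.630 (lower 58, upper 59) but receives 57 — outside the quota interval.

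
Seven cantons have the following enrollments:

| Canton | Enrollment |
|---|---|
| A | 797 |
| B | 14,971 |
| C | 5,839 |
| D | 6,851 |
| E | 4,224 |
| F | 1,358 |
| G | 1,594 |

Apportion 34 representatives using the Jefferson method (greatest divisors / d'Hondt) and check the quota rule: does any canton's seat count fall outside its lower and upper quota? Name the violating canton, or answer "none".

none

Standard quotas: A 0.760, B 14.285, C 5.571, D 6.537, E 4.030, F 1.296, G 1.521.
Jefferson allocation: A 0, B 15, C 6, D 7, E 4, F 1, G 1.
Every allocation lies between the lower and upper quota.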